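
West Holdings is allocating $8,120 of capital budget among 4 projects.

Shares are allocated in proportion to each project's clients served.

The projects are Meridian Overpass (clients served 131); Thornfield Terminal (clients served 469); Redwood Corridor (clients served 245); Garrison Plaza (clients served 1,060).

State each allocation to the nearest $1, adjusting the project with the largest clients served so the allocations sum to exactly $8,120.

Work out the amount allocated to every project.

Combined clients served = 131 + 469 + 245 + 1,060 = 1,905.
Raw shares: Meridian Overpass 558.38; Thornfield Terminal 1,999.10; Redwood Corridor 1,044.30; Garrison Plaza 4,518.22.
At nearest $1: Meridian Overpass $558; Thornfield Terminal $1,999; Redwood Corridor $1,044; Garrison Plaza $4,518. Sum = $8,119.
Difference $8,120 − $8,119 = +$1 applied to largest clients served (Garrison Plaza): Garrison Plaza becomes $4,519.

Meridian Overpass: $558; Thornfield Terminal: $1,999; Redwood Corridor: $1,044; Garrison Plaza: $4,519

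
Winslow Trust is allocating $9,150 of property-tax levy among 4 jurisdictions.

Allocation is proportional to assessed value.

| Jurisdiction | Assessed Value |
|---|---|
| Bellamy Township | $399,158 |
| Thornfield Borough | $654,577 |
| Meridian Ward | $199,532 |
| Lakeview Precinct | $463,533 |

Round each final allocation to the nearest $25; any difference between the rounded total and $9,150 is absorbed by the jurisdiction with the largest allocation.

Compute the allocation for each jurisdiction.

Bellamy Township: $2,125 | Thornfield Borough: $3,475 | Meridian Ward: $1,075 | Lakeview Precinct: $2,475

Total assessed value = 1,716,800.
Raw shares: Bellamy Township 399,158/1,716,800 × $9,150 = 2,127.39; Thornfield Borough 654,577/1,716,800 × $9,150 = 3,488.69; Meridian Ward 199,532/1,716,800 × $9,150 = 1,063.44; Lakeview Precinct 463,533/1,716,800 × $9,150 = 2,470.48.
Rounded to nearest $25: Bellamy Township $2,125; Thornfield Borough $3,500; Meridian Ward $1,075; Lakeview Precinct $2,475. Sum = $9,175.
Difference $9,150 − $9,175 = −$25 applied to largest allocation (Thornfield Borough): Thornfield Borough becomes $3,475.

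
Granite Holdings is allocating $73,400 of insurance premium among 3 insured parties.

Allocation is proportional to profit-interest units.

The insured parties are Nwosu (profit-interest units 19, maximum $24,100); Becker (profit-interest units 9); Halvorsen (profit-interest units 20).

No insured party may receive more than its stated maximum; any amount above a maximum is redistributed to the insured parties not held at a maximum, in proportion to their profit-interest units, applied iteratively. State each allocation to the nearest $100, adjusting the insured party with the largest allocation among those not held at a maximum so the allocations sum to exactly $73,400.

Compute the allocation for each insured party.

Nwosu: $24,100; Becker: $15,300; Halvorsen: $34,000

Sum of profit-interest units: 48.
Pro-rata shares before constraints: Nwosu 29,054.17; Becker 13,762.50; Halvorsen 30,583.33.
Held at cap: Nwosu ($24,100); balance $49,300 reallocated over remaining profit-interest units 29.
Shares after redistribution: Becker 15,300.00 → $15,300; Halvorsen 34,000.00 → $34,000.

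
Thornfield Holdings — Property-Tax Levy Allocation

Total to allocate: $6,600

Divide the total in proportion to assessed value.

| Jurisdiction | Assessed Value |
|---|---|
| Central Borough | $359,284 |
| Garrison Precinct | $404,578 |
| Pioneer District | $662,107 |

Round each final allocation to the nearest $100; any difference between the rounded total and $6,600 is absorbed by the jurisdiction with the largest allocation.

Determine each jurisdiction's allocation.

Central Borough: $1,700; Garrison Precinct: $1,900; Pioneer District: $3,000

Combined assessed value = 1,425,969.
Unrounded shares: Central Borough 359,284/1,425,969 × $6,600 = 1,662.92; Garrison Precinct 404,578/1,425,969 × $6,600 = 1,872.56; Pioneer District 662,107/1,425,969 × $6,600 = 3,064.52.
After rounding ($100): Central Borough $1,700; Garrison Precinct $1,900; Pioneer District $3,100. Sum = $6,700.
Difference $6,600 − $6,700 = −$100 applied to largest allocation (Pioneer District): Pioneer District becomes $3,000.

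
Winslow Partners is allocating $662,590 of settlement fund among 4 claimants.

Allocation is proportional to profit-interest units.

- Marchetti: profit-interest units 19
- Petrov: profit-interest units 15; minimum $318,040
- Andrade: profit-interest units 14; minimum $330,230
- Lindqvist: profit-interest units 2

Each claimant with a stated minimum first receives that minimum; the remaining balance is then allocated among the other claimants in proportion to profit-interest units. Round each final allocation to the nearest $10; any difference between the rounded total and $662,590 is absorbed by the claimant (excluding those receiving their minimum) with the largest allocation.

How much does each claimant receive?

Marchetti: $12,960 · Petrov: $318,040 · Andrade: $330,230 · Lindqvist: $1,360

Fund the minimums — Petrov $318,040; Andrade $330,230. Residual $14,320.
Residual split over remaining profit-interest units 21: Marchetti 12,956.19 → $12,960; Lindqvist 1,363.81 → $1,360.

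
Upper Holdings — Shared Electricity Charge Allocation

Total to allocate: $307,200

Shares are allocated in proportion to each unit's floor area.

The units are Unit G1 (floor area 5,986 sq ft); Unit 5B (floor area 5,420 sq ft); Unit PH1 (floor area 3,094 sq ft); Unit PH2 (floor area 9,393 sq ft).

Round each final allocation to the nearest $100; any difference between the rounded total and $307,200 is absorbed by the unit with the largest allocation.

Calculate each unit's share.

Unit G1: $77,000; Unit 5B: $69,700; Unit PH1: $39,800; Unit PH2: $120,700

Sum of floor area: 23,893.
Raw shares: Unit G1 5,986/23,893 × $307,200 = 76,963.93; Unit 5B 5,420/23,893 × $307,200 = 69,686.69; Unit PH1 3,094/23,893 × $307,200 = 39,780.55; Unit PH2 9,393/23,893 × $307,200 = 120,768.83.
Rounded to nearest $100: Unit G1 $77,000; Unit 5B $69,700; Unit PH1 $39,800; Unit PH2 $120,800. Sum = $307,300.
Difference $307,200 − $307,300 = −$100 applied to largest allocation (Unit PH2): Unit PH2 becomes $120,700.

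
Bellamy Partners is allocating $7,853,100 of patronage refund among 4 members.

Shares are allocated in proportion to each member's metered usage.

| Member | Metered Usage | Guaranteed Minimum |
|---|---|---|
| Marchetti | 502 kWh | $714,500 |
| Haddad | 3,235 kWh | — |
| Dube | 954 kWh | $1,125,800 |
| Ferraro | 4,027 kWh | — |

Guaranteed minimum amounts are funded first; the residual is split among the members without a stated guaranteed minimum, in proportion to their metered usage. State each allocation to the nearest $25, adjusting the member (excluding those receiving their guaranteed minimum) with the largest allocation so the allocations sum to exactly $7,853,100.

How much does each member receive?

Guaranteed amounts: Marchetti $714,500; Dube $1,125,800. Balance $6,012,800.
Balance split over remaining metered usage 7,262: Haddad 2,678,519.42 → $2,678,525; Ferraro 3,334,280.58 → $3,334,275.

Marchetti: $714,500 | Haddad: $2,678,525 | Dube: $1,125,800 | Ferraro: $3,334,275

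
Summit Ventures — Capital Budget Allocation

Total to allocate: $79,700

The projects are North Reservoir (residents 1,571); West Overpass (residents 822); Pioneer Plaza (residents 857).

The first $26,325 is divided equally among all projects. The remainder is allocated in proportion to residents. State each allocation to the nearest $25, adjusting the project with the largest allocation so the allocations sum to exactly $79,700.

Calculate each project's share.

First tranche $26,325 split equally: $8,775 each.
Remainder $53,375 by residents (total 3,250): North Reservoir 25,800.65 → $25,800; West Overpass 13,499.77 → $13,500; Pioneer Plaza 14,074.58 → $14,075.
Totals: North Reservoir $8,775 + $25,800 = $34,575; West Overpass $8,775 + $13,500 = $22,275; Pioneer Plaza $8,775 + $14,075 = $22,850.

North Reservoir: $34,575; West Overpass: $22,275; Pioneer Plaza: $22,850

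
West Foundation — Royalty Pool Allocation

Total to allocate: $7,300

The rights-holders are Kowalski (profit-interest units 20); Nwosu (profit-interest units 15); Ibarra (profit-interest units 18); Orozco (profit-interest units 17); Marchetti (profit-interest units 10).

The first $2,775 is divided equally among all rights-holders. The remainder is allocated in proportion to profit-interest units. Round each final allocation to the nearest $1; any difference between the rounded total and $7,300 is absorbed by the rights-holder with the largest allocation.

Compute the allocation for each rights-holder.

Kowalski: $1,686 · Nwosu: $1,403 · Ibarra: $1,573 · Orozco: $1,517 · Marchetti: $1,121

$2,775 shared equally gives $555 per rights-holder.
Remainder $4,525 by profit-interest units (total 80): Kowalski 1,131.25 → $1,131; Nwosu 848.44 → $848; Ibarra 1,018.12 → $1,018; Orozco 961.56 → $962; Marchetti 565.62 → $566.
Totals: Kowalski $555 + $1,131 = $1,686; Nwosu $555 + $848 = $1,403; Ibarra $555 + $1,018 = $1,573; Orozco $555 + $962 = $1,517; Marchetti $555 + $566 = $1,121.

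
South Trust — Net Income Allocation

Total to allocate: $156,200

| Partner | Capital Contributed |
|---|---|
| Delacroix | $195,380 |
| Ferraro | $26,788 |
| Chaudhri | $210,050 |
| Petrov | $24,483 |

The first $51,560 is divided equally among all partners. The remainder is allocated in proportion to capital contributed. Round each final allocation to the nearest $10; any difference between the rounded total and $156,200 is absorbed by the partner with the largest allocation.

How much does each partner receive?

Delacroix: $57,660 · Ferraro: $19,030 · Chaudhri: $61,010 · Petrov: $18,500

First tranche $51,560 split equally: $12,890 each.
Remainder $104,640 by capital contributed (total 456,701): Delacroix 44,765.75 → $44,770; Ferraro 6,137.71 → $6,140; Chaudhri 48,126.96 → $48,130; Petrov 5,609.58 → $5,610.
Rounding difference −$10 on remainder applied to Chaudhri.
Totals: Delacroix $12,890 + $44,770 = $57,660; Ferraro $12,890 + $6,140 = $19,030; Chaudhri $12,890 + $48,120 = $61,010; Petrov $12,890 + $5,610 = $18,500.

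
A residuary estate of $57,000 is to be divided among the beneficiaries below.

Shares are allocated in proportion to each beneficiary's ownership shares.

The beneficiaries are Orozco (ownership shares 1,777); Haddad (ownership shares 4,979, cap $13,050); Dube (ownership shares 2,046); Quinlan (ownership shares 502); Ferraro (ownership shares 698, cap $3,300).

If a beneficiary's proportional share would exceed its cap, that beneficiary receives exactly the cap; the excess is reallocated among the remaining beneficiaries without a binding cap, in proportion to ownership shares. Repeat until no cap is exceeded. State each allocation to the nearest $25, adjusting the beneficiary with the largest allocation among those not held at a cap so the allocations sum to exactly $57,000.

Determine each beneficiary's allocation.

Combined ownership shares = 10,002.
Unconstrained shares: Orozco 10,126.87; Haddad 28,374.63; Dube 11,659.87; Quinlan 2,860.83; Ferraro 3,977.80.
Cap binds for Haddad ($13,050), Ferraro ($3,300); remaining pool $40,650 reallocated over remaining ownership shares 4,325.
Shares after redistribution: Orozco 16,701.75 → $16,700; Dube 19,230.03 → $19,225; Quinlan 4,718.22 → $4,725.

Orozco: $16,700; Haddad: $13,050; Dube: $19,225; Quinlan: $4,725; Ferraro: $3,300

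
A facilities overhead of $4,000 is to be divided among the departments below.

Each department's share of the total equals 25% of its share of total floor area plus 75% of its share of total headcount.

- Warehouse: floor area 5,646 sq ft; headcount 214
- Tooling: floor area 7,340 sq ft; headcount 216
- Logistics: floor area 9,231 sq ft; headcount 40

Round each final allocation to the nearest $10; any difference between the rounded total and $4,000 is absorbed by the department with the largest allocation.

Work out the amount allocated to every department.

Warehouse: $1,620 | Tooling: $1,710 | Logistics: $670

Floor area total 22,217; headcount total 470.
Combined weights (25% floor area + 75% headcount): Warehouse 0.4050; Tooling 0.4273; Logistics 0.1677.
Unrounded shares: Warehouse 1,620.09; Tooling 1,709.10; Logistics 670.81.
Rounded to nearest $10: Warehouse $1,620; Tooling $1,710; Logistics $670. Sum = $4,000.
No rounding difference to absorb.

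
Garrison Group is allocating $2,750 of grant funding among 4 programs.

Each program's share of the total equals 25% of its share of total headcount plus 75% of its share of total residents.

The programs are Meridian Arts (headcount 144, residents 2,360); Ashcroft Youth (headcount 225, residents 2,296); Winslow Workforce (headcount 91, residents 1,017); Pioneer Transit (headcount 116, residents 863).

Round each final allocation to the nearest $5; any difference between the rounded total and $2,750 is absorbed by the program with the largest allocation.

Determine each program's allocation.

Totals — headcount 576, residents 6,536.
Blended shares (25% headcount + 75% residents): Meridian Arts 0.3333; Ashcroft Youth 0.3611; Winslow Workforce 0.1562; Pioneer Transit 0.1494.
Proportional shares: Meridian Arts 916.60; Ashcroft Youth 993.08; Winslow Workforce 429.54; Pioneer Transit 410.78.
At nearest $5: Meridian Arts $915; Ashcroft Youth $995; Winslow Workforce $430; Pioneer Transit $410. Sum = $2,750.
Sum already equals the total — no adjustment.

Meridian Arts: $915 · Ashcroft Youth: $995 · Winslow Workforce: $430 · Pioneer Transit: $410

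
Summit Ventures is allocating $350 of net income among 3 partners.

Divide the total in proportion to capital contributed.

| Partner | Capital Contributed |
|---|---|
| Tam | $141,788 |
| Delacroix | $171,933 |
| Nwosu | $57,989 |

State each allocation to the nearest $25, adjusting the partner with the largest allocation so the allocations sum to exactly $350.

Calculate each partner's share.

Tam: $125 · Delacroix: $175 · Nwosu: $50

Total capital contributed = 371,710.
Proportional shares: Tam 141,788/371,710 × $350 = 133.51; Delacroix 171,933/371,710 × $350 = 161.89; Nwosu 57,989/371,710 × $350 = 54.60.
At nearest $25: Tam $125; Delacroix $150; Nwosu $50. Sum = $325.
Difference $350 − $325 = +$25 applied to largest allocation (Delacroix): Delacroix becomes $175.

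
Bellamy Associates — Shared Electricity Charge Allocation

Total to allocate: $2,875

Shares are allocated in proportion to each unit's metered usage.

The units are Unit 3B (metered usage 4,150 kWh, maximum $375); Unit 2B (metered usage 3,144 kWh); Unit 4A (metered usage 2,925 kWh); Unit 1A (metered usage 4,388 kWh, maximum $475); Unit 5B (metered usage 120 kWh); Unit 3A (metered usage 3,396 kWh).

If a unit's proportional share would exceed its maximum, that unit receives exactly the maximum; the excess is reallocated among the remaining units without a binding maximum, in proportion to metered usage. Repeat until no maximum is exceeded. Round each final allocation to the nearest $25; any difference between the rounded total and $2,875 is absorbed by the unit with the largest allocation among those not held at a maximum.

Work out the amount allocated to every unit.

Sum of metered usage: 18,123.
Unconstrained shares: Unit 3B 658.35; Unit 2B 498.76; Unit 4A 464.02; Unit 1A 696.10; Unit 5B 19.04; Unit 3A 538.74.
Capped: Unit 3B ($375), Unit 1A ($475); balance $2,025 reallocated over remaining metered usage 9,585.
Remaining shares: Unit 2B 664.23 → $675; Unit 4A 617.96 → $625; Unit 5B 25.35 → $25; Unit 3A 717.46 → $725.
Rounding difference −$25 applied to Unit 3A → $700.

Unit 3B: $375 | Unit 2B: $675 | Unit 4A: $625 | Unit 1A: $475 | Unit 5B: $25 | Unit 3A: $700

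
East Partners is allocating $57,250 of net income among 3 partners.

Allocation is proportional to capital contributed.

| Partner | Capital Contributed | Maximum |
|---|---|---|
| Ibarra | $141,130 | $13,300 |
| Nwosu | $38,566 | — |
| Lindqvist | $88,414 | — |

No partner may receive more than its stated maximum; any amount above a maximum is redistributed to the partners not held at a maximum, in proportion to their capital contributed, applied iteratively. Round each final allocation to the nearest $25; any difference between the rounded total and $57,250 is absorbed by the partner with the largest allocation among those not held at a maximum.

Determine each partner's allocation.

Ibarra: $13,300; Nwosu: $13,350; Lindqvist: $30,600

Combined capital contributed = 268,110.
Proportional shares (ignoring caps): Ibarra 30,135.74; Nwosu 8,235.07; Lindqvist 18,879.20.
Capped: Ibarra ($13,300); residual $43,950 reallocated over remaining capital contributed 126,980.
Shares after redistribution: Nwosu 13,348.37 → $13,350; Lindqvist 30,601.63 → $30,600.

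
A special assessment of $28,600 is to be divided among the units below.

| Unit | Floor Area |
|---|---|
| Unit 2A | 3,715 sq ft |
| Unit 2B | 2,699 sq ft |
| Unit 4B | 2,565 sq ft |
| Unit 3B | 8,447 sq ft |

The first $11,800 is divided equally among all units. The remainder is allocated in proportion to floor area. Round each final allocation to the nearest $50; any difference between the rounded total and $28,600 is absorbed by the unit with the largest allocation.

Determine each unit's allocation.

Unit 2A: $6,550 · Unit 2B: $5,550 · Unit 4B: $5,400 · Unit 3B: $11,100

Equal tier: $11,800 ÷ 4 = $2,950 apiece.
Remainder $16,800 by floor area (total 17,426): Unit 2A 3,581.54 → $3,600; Unit 2B 2,602.04 → $2,600; Unit 4B 2,472.86 → $2,450; Unit 3B 8,143.56 → $8,150.
Totals: Unit 2A $2,950 + $3,600 = $6,550; Unit 2B $2,950 + $2,600 = $5,550; Unit 4B $2,950 + $2,450 = $5,400; Unit 3B $2,950 + $8,150 = $11,100.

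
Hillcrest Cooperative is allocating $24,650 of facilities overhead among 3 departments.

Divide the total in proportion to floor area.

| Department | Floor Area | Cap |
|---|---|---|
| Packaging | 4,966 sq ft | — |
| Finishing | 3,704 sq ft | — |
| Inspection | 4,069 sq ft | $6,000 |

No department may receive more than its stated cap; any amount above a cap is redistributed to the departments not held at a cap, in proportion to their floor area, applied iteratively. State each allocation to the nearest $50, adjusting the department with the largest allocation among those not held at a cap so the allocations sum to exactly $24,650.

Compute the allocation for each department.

Packaging: $10,700 · Finishing: $7,950 · Inspection: $6,000

Combined floor area = 12,739.
Proportional shares (ignoring caps): Packaging 9,609.22; Finishing 7,167.25; Inspection 7,873.53.
Cap binds for Inspection ($6,000); balance $18,650 reallocated over remaining floor area 8,670.
Redistributed shares: Packaging 10,682.34 → $10,700; Finishing 7,967.66 → $7,950.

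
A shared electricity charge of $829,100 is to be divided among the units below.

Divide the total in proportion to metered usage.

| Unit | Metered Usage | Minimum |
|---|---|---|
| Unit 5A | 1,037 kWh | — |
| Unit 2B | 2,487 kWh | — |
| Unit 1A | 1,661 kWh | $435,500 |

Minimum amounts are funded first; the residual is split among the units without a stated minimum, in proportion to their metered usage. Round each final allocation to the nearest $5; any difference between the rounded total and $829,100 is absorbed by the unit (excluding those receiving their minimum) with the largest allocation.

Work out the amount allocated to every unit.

Unit 5A: $115,825; Unit 2B: $277,775; Unit 1A: $435,500

Minimums first: Unit 1A $435,500. Residual $393,600.
Residual split over remaining metered usage 3,524: Unit 5A 115,823.84 → $115,825; Unit 2B 277,776.16 → $277,775.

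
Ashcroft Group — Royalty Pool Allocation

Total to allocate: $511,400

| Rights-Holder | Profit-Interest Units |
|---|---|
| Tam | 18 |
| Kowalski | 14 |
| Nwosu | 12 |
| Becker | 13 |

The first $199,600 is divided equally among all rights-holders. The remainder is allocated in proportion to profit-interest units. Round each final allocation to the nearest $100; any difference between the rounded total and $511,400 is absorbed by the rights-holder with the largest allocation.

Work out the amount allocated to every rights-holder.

Equal tier: $199,600 ÷ 4 = $49,900 apiece.
Remainder $311,800 by profit-interest units (total 57): Tam 98,463.16 → $98,500; Kowalski 76,582.46 → $76,600; Nwosu 65,642.11 → $65,600; Becker 71,112.28 → $71,100.
Totals: Tam $49,900 + $98,500 = $148,400; Kowalski $49,900 + $76,600 = $126,500; Nwosu $49,900 + $65,600 = $115,500; Becker $49,900 + $71,100 = $121,000.

Tam: $148,400 | Kowalski: $126,500 | Nwosu: $115,500 | Becker: $121,000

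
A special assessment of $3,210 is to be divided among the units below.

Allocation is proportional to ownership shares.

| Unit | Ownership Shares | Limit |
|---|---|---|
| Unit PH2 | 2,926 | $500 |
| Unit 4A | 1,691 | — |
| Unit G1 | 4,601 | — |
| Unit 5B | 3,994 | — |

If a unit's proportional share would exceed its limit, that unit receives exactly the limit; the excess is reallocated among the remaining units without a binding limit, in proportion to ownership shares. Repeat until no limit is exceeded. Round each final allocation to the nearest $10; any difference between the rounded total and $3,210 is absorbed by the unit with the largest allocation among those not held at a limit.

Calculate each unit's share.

Total ownership shares = 13,212.
Proportional shares (ignoring caps): Unit PH2 710.90; Unit 4A 410.85; Unit G1 1,117.86; Unit 5B 970.39.
Cap binds for Unit PH2 ($500); remaining pool $2,710 reallocated over remaining ownership shares 10,286.
Remaining shares: Unit 4A 445.52 → $450; Unit G1 1,212.20 → $1,210; Unit 5B 1,052.28 → $1,050.

Unit PH2: $500 | Unit 4A: $450 | Unit G1: $1,210 | Unit 5B: $1,050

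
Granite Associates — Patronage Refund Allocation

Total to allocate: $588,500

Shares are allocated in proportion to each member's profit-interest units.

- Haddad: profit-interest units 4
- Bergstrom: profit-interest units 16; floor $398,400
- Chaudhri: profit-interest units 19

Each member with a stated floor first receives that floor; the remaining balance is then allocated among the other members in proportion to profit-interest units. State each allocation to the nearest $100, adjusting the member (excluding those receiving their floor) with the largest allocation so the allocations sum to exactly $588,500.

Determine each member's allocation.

Minimums first: Bergstrom $398,400. Remaining pool $190,100.
Remaining pool split over remaining profit-interest units 23: Haddad 33,060.87 → $33,100; Chaudhri 157,039.13 → $157,000.

Haddad: $33,100 | Bergstrom: $398,400 | Chaudhri: $157,000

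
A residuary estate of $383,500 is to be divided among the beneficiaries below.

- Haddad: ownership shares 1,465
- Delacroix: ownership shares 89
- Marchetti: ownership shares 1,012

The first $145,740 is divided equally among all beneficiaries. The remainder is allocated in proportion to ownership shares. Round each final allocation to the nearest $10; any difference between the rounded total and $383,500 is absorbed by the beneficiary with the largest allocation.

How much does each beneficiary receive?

$145,740 shared equally gives $48,580 per beneficiary.
Remainder $237,760 by ownership shares (total 2,566): Haddad 135,743.73 → $135,740; Delacroix 8,246.55 → $8,250; Marchetti 93,769.73 → $93,770.
Totals: Haddad $48,580 + $135,740 = $184,320; Delacroix $48,580 + $8,250 = $56,830; Marchetti $48,580 + $93,770 = $142,350.

Haddad: $184,320; Delacroix: $56,830; Marchetti: $142,350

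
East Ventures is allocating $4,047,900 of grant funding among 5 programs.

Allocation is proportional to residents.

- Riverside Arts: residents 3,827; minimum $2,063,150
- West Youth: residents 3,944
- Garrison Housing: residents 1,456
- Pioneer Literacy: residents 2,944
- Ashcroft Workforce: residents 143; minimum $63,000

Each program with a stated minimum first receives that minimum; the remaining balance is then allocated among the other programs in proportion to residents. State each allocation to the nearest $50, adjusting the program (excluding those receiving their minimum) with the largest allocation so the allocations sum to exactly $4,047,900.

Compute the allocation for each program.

Fund the minimums — Riverside Arts $2,063,150; Ashcroft Workforce $63,000. Balance $1,921,750.
Balance split over remaining residents 8,344: West Youth 908,363.14 → $908,350; Garrison Housing 335,338.93 → $335,350; Pioneer Literacy 678,047.94 → $678,050.

Riverside Arts: $2,063,150 · West Youth: $908,350 · Garrison Housing: $335,350 · Pioneer Literacy: $678,050 · Ashcroft Workforce: $63,000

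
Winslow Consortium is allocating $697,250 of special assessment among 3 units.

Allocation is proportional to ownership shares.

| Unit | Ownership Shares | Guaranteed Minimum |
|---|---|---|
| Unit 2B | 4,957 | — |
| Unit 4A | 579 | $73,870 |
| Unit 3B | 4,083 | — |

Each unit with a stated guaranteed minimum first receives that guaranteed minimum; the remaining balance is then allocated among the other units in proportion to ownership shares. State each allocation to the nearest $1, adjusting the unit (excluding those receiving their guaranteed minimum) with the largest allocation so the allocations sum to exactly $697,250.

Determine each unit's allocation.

Minimums first: Unit 4A $73,870. Remaining pool $623,380.
Remaining pool split over remaining ownership shares 9,040: Unit 2B 341,824.63 → $341,825; Unit 3B 281,555.37 → $281,555.

Unit 2B: $341,825 | Unit 4A: $73,870 | Unit 3B: $281,555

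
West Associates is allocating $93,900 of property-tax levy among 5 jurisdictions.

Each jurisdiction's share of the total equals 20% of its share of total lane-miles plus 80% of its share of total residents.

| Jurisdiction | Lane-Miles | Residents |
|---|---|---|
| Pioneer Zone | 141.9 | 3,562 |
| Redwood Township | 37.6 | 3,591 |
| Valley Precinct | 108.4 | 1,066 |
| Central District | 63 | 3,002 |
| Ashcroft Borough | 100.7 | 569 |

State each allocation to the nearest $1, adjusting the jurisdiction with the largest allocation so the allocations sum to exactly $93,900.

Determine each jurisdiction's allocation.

Pioneer Zone: $28,596 · Redwood Township: $24,444 · Valley Precinct: $11,300 · Central District: $21,747 · Ashcroft Borough: $7,813

Totals — lane-miles 451.6, residents 11,790.
Combined weights (20% lane-miles + 80% residents): Pioneer Zone 0.3045; Redwood Township 0.2603; Valley Precinct 0.1203; Central District 0.2316; Ashcroft Borough 0.0832.
Proportional shares: Pioneer Zone 28,596.27; Redwood Township 24,443.67; Valley Precinct 11,299.89; Central District 21,747.13; Ashcroft Borough 7,813.04.
At nearest $1: Pioneer Zone $28,596; Redwood Township $24,444; Valley Precinct $11,300; Central District $21,747; Ashcroft Borough $7,813. Sum = $93,900.
Rounded total matches; no reconciliation needed.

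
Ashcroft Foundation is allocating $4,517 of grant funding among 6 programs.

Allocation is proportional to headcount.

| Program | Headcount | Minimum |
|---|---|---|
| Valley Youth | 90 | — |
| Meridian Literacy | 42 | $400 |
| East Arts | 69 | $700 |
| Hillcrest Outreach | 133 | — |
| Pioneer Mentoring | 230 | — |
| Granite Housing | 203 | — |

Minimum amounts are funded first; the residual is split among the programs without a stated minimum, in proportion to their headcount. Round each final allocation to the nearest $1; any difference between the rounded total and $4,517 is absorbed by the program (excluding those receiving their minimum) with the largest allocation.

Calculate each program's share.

Valley Youth: $469; Meridian Literacy: $400; East Arts: $700; Hillcrest Outreach: $693; Pioneer Mentoring: $1,198; Granite Housing: $1,057

Minimums first: Meridian Literacy $400; East Arts $700. Residual $3,417.
Residual split over remaining headcount 656: Valley Youth 468.80 → $469; Hillcrest Outreach 692.78 → $693; Pioneer Mentoring 1,198.03 → $1,198; Granite Housing 1,057.39 → $1,057.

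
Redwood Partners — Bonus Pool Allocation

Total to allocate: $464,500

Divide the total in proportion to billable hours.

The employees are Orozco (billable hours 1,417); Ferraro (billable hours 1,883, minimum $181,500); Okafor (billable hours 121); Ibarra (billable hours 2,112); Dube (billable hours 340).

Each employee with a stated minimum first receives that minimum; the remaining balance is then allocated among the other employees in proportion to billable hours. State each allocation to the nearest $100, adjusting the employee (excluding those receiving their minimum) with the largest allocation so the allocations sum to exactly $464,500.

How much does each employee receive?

Minimums first: Ferraro $181,500. Remaining pool $283,000.
Remaining pool split over remaining billable hours 3,990: Orozco 100,504.01 → $100,500; Okafor 8,582.21 → $8,600; Ibarra 149,798.50 → $149,800; Dube 24,115.29 → $24,100.

Orozco: $100,500 · Ferraro: $181,500 · Okafor: $8,600 · Ibarra: $149,800 · Dube: $24,100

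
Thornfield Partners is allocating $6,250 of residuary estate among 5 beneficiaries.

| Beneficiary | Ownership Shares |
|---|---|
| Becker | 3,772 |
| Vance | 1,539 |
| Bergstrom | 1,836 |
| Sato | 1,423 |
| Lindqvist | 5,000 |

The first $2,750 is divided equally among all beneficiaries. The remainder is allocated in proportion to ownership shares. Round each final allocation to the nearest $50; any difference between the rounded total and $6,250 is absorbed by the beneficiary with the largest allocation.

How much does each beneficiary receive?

First tranche $2,750 split equally: $550 each.
Remainder $3,500 by ownership shares (total 13,570): Becker 972.88 → $950; Vance 396.94 → $400; Bergstrom 473.54 → $450; Sato 367.02 → $350; Lindqvist 1,289.61 → $1,300.
Rounding difference +$50 on remainder applied to Lindqvist.
Totals: Becker $550 + $950 = $1,500; Vance $550 + $400 = $950; Bergstrom $550 + $450 = $1,000; Sato $550 + $350 = $900; Lindqvist $550 + $1,350 = $1,900.

Becker: $1,500; Vance: $950; Bergstrom: $1,000; Sato: $900; Lindqvist: $1,900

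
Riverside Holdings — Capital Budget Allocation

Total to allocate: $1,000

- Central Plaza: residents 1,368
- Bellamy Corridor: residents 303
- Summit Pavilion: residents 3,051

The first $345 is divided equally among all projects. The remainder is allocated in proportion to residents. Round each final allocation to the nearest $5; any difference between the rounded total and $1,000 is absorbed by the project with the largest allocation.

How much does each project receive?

Central Plaza: $305 | Bellamy Corridor: $155 | Summit Pavilion: $540

First tranche $345 split equally: $115 each.
Remainder $655 by residents (total 4,722): Central Plaza 189.76 → $190; Bellamy Corridor 42.03 → $40; Summit Pavilion 423.21 → $425.
Totals: Central Plaza $115 + $190 = $305; Bellamy Corridor $115 + $40 = $155; Summit Pavilion $115 + $425 = $540.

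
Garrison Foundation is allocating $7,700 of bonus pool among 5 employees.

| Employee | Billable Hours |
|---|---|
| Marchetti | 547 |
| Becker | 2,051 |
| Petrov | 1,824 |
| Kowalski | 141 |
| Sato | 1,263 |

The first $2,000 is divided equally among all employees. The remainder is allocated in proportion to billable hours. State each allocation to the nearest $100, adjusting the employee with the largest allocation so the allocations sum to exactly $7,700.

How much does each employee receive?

$2,000 shared equally gives $400 per employee.
Remainder $5,700 by billable hours (total 5,826): Marchetti 535.17 → $500; Becker 2,006.64 → $2,000; Petrov 1,784.55 → $1,800; Kowalski 137.95 → $100; Sato 1,235.68 → $1,200.
Rounding difference +$100 on remainder applied to Becker.
Totals: Marchetti $400 + $500 = $900; Becker $400 + $2,100 = $2,500; Petrov $400 + $1,800 = $2,200; Kowalski $400 + $100 = $500; Sato $400 + $1,200 = $1,600.

Marchetti: $900 | Becker: $2,500 | Petrov: $2,200 | Kowalski: $500 | Sato: $1,600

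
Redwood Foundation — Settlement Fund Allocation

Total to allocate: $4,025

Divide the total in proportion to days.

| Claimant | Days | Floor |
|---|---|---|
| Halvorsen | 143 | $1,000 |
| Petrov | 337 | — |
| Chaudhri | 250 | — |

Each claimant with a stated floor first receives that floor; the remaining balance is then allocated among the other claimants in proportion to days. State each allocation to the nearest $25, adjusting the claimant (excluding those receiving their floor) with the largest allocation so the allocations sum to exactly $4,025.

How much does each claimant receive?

Fund the minimums — Halvorsen $1,000. Balance $3,025.
Balance split over remaining days 587: Petrov 1,736.67 → $1,725; Chaudhri 1,288.33 → $1,300.

Halvorsen: $1,000; Petrov: $1,725; Chaudhri: $1,300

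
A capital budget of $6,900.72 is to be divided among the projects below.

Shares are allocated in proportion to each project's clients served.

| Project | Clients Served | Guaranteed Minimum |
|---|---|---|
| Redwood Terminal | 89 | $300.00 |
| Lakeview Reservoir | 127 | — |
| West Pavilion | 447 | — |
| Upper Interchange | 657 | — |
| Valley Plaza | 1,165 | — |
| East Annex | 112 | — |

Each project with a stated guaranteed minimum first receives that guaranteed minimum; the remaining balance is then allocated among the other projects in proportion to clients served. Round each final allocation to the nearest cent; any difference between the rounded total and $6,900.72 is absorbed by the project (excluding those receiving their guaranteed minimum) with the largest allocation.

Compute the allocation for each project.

Redwood Terminal: $300.00 · Lakeview Reservoir: $334.25 · West Pavilion: $1,176.44 · Upper Interchange: $1,729.14 · Valley Plaza: $3,066.12 · East Annex: $294.77

Minimums first: Redwood Terminal $300.00. Residual $6,600.72.
Residual split over remaining clients served 2,508: Lakeview Reservoir 334.2470 → $334.25; West Pavilion 1,176.4441 → $1,176.44; Upper Interchange 1,729.1360 → $1,729.14; Valley Plaza 3,066.1239 → $3,066.12; East Annex 294.7690 → $294.77.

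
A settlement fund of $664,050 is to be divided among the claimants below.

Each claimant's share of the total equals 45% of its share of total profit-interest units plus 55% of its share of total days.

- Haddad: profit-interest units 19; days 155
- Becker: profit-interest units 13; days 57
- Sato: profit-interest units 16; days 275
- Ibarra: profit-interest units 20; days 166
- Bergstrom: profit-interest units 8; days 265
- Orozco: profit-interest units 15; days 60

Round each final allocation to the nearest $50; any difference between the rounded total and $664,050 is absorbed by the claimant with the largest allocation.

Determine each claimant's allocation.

Haddad: $120,300 | Becker: $64,000 | Sato: $155,200 | Ibarra: $127,650 | Bergstrom: $125,250 | Orozco: $71,650

Totals — profit-interest units 91, days 978.
Composite weights (45% profit-interest units + 55% days): Haddad 0.1811; Becker 0.0963; Sato 0.2338; Ibarra 0.1923; Bergstrom 0.1886; Orozco 0.1079.
Raw shares: Haddad 120,275.21; Becker 63,975.19; Sato 155,237.11; Ibarra 127,666.85; Bergstrom 125,232.57; Orozco 71,663.05.
Rounded to nearest $50: Haddad $120,300; Becker $64,000; Sato $155,250; Ibarra $127,650; Bergstrom $125,250; Orozco $71,650. Sum = $664,100.
Difference $664,050 − $664,100 = −$50 applied to largest allocation (Sato): Sato becomes $155,200.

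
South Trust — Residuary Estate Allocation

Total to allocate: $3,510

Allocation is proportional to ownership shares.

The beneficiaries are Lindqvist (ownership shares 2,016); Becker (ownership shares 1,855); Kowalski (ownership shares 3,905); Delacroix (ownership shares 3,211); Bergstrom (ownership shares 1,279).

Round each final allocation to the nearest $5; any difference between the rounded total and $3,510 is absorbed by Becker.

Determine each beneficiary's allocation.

Total ownership shares = 12,266.
Raw shares: Lindqvist 2,016/12,266 × $3,510 = 576.89; Becker 1,855/12,266 × $3,510 = 530.82; Kowalski 3,905/12,266 × $3,510 = 1,117.44; Delacroix 3,211/12,266 × $3,510 = 918.85; Bergstrom 1,279/12,266 × $3,510 = 365.99.
At nearest $5: Lindqvist $575; Becker $530; Kowalski $1,115; Delacroix $920; Bergstrom $365. Sum = $3,505.
Difference $3,510 − $3,505 = +$5 applied to Becker: Becker becomes $535.

Lindqvist: $575; Becker: $535; Kowalski: $1,115; Delacroix: $920; Bergstrom: $365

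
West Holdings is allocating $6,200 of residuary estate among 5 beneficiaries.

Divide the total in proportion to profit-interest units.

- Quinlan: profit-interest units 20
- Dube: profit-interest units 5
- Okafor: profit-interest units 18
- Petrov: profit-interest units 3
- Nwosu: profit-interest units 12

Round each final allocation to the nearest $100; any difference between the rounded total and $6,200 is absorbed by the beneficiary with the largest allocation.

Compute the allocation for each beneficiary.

Combined profit-interest units = 58.
Raw shares: Quinlan 20/58 × $6,200 = 2,137.93; Dube 5/58 × $6,200 = 534.48; Okafor 18/58 × $6,200 = 1,924.14; Petrov 3/58 × $6,200 = 320.69; Nwosu 12/58 × $6,200 = 1,282.76.
Rounded to nearest $100: Quinlan $2,100; Dube $500; Okafor $1,900; Petrov $300; Nwosu $1,300. Sum = $6,100.
Difference $6,200 − $6,100 = +$100 applied to largest allocation (Quinlan): Quinlan becomes $2,200.

Quinlan: $2,200 | Dube: $500 | Okafor: $1,900 | Petrov: $300 | Nwosu: $1,300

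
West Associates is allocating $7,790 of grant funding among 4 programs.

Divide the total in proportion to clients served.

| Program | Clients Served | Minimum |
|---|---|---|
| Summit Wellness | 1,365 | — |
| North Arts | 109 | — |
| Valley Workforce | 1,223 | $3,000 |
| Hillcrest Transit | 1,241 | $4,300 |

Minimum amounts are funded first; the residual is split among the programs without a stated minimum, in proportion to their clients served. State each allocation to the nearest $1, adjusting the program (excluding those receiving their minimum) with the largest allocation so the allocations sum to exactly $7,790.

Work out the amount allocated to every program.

Summit Wellness: $454 | North Arts: $36 | Valley Workforce: $3,000 | Hillcrest Transit: $4,300

Minimums first: Valley Workforce $3,000; Hillcrest Transit $4,300. Balance $490.
Balance split over remaining clients served 1,474: Summit Wellness 453.77 → $454; North Arts 36.23 → $36.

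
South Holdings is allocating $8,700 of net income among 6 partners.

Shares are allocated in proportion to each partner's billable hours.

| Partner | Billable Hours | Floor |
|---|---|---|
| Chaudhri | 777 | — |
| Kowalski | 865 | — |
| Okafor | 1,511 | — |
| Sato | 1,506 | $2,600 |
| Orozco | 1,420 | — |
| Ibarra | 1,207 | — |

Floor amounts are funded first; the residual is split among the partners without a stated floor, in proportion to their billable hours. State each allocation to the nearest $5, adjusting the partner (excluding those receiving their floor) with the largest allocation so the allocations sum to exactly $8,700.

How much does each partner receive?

Fund the minimums — Sato $2,600. Remaining pool $6,100.
Remaining pool split over remaining billable hours 5,780: Chaudhri 820.02 → $820; Kowalski 912.89 → $915; Okafor 1,594.65 → $1,595; Orozco 1,498.62 → $1,500; Ibarra 1,273.82 → $1,275.
Rounding difference −$5 applied to Okafor → $1,590.

Chaudhri: $820 · Kowalski: $915 · Okafor: $1,590 · Sato: $2,600 · Orozco: $1,500 · Ibarra: $1,275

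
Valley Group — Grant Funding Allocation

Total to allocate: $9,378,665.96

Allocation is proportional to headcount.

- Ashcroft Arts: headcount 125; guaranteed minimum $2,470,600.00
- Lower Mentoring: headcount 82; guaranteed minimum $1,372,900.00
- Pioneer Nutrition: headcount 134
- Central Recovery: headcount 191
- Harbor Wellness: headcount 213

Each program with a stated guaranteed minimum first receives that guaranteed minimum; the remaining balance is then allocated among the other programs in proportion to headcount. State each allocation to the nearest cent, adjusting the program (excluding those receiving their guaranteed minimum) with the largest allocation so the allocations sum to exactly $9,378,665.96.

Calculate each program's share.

Ashcroft Arts: $2,470,600.00; Lower Mentoring: $1,372,900.00; Pioneer Nutrition: $1,378,647.28; Central Recovery: $1,965,086.80; Harbor Wellness: $2,191,431.88

Minimums first: Ashcroft Arts $2,470,600.00; Lower Mentoring $1,372,900.00. Remaining pool $5,535,165.96.
Remaining pool split over remaining headcount 538: Pioneer Nutrition 1,378,647.2837 → $1,378,647.28; Central Recovery 1,965,086.7999 → $1,965,086.80; Harbor Wellness 2,191,431.8764 → $2,191,431.88.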